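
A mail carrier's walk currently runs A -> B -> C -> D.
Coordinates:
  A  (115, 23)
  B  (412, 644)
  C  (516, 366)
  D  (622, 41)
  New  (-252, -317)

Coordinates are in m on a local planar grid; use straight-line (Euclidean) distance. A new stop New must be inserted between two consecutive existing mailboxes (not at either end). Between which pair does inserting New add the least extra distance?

between A and B

Added distance for inserting New between each consecutive pair:
A–B: 980.0 m
B–C: 1899.0 m
C–D: 1630.4 m
Smallest added distance is 980.0 m, inserting between A and B.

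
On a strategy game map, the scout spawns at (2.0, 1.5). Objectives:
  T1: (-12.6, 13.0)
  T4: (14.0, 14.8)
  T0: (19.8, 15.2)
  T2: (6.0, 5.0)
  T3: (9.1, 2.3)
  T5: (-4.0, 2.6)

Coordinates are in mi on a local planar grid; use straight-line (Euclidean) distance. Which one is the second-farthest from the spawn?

Distance to each, sorted:
T0: 22.5 mi
T1: 18.6 mi
T4: 17.9 mi
T3: 7.1 mi
T5: 6.1 mi
T2: 5.3 mi
The second-farthest is T1 at 18.6 mi.

T1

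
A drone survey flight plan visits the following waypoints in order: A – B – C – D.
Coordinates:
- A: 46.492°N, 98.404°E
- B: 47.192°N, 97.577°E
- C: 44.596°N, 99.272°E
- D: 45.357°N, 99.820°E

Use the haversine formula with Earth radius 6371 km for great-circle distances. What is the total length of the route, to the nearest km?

512 km

Leg distances:
A→B: 100.1 km  (cumulative 100.1 km)
B→C: 317.0 km  (cumulative 417.1 km)
C→D: 95.0 km  (cumulative 512.1 km)
Total route length ≈ 512 km.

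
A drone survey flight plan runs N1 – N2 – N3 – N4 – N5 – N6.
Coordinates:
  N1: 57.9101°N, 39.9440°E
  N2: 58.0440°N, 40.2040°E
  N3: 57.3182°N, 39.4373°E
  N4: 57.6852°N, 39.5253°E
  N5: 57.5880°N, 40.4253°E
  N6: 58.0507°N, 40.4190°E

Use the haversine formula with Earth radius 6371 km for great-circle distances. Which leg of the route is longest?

Leg distances:
N1→N2: 21.4 km
N2→N3: 92.7 km
N3→N4: 41.1 km
N4→N5: 54.6 km
N5→N6: 51.5 km
The longest leg is N2–N3 at 92.7 km.

N2–N3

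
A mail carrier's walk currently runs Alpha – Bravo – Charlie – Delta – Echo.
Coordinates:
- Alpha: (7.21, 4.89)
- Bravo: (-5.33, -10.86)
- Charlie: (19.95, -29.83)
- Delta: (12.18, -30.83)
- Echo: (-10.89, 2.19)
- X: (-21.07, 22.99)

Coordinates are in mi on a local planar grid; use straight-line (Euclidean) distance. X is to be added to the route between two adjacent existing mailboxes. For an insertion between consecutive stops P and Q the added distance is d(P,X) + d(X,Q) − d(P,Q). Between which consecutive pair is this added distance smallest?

Added distance for inserting X between each consecutive pair:
Alpha–Bravo: 50.8 mi
Bravo–Charlie: 72.6 mi
Charlie–Delta: 122.3 mi
Delta–Echo: 46.1 mi
Smallest added distance is 46.1 mi, inserting between Delta and Echo.

between Delta and Echo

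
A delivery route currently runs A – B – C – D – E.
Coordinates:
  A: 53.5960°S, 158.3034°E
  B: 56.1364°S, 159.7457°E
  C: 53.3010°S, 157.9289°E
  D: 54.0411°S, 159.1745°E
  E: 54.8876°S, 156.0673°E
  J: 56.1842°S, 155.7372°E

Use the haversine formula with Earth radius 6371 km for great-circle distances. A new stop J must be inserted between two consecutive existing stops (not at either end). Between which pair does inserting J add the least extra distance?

Added distance for inserting J between each consecutive pair:
A–B: 282.3 km
B–C: 262.1 km
C–D: 557.2 km
D–E: 247.2 km
Smallest added distance is 247.2 km, inserting between D and E.

between D and E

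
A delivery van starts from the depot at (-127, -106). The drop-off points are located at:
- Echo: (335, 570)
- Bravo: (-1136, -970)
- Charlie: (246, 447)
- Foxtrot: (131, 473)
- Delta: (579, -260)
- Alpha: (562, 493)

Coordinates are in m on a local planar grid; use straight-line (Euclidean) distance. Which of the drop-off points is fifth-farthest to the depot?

Charlie

Distance to each, sorted:
Bravo: 1328.4 m
Alpha: 913.0 m
Echo: 818.8 m
Delta: 722.6 m
Charlie: 667.0 m
Foxtrot: 633.9 m
The fifth-farthest is Charlie at 667.0 m.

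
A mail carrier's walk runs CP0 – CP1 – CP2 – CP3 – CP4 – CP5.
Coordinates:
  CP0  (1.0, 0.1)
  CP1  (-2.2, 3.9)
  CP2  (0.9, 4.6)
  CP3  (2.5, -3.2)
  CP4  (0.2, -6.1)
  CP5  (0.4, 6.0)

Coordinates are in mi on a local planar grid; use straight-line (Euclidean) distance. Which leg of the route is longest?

Leg distances:
CP0→CP1: 5.0 mi
CP1→CP2: 3.2 mi
CP2→CP3: 8.0 mi
CP3→CP4: 3.7 mi
CP4→CP5: 12.1 mi
The longest leg is CP4–CP5 at 12.1 mi.

CP4–CP5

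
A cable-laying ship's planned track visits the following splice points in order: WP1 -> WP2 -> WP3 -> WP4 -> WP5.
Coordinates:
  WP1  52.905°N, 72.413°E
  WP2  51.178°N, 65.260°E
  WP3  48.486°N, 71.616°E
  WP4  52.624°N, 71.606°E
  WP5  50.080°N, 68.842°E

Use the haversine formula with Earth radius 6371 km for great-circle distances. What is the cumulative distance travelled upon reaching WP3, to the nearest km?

1070 km

Leg distances:
WP1→WP2: 525.3 km  (cumulative 525.3 km)
WP2→WP3: 545.1 km  (cumulative 1070.4 km)
Cumulative distance at WP3 ≈ 1070 km.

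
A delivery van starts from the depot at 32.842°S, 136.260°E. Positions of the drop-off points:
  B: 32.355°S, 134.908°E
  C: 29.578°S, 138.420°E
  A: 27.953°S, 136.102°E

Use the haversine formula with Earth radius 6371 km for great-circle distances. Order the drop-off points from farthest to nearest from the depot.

A, C, B

Computing each great-circle distance from 32.842°S, 136.260°E:
A 27.953°S, 136.102°E: 543.8 km
C 29.578°S, 138.420°E: 417.0 km
B 32.355°S, 134.908°E: 137.7 km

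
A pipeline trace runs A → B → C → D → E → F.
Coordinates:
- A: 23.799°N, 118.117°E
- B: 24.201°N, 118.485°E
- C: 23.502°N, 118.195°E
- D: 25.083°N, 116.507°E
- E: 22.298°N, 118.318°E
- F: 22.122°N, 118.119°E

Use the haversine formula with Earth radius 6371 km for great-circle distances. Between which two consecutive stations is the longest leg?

Leg distances:
A→B: 58.3 km
B→C: 83.1 km
C→D: 245.3 km
D→E: 360.4 km
E→F: 28.3 km
The longest leg is D–E at 360.4 km.

D–E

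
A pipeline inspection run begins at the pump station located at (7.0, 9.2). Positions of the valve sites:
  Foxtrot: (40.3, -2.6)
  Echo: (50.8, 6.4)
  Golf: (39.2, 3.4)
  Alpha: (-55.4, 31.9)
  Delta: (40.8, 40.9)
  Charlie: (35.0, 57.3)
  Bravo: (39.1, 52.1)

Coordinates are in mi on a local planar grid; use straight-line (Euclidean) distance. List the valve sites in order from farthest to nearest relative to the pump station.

Distances from the pump station:
Alpha (-55.4, 31.9): 66.4 mi
Charlie (35.0, 57.3): 55.7 mi
Bravo (39.1, 52.1): 53.6 mi
Delta (40.8, 40.9): 46.3 mi
Echo (50.8, 6.4): 43.9 mi
Foxtrot (40.3, -2.6): 35.3 mi
Golf (39.2, 3.4): 32.7 mi

Alpha, Charlie, Bravo, Delta, Echo, Foxtrot, Golf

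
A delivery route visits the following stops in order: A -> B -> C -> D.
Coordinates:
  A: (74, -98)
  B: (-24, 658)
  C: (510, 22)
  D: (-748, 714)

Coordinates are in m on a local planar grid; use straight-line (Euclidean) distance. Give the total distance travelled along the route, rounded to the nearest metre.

Leg distances:
A→B: 762.3 m  (cumulative 762.3 m)
B→C: 830.5 m  (cumulative 1592.8 m)
C→D: 1435.8 m  (cumulative 3028.5 m)
Total route length ≈ 3029 m.

3029 m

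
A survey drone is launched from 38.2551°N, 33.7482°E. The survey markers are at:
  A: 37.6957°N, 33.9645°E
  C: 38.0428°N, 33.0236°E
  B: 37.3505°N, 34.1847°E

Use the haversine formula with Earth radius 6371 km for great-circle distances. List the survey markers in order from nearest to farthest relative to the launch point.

A, C, B

Computing each great-circle distance from 38.2551°N, 33.7482°E:
A 37.6957°N, 33.9645°E: 65.0 km
C 38.0428°N, 33.0236°E: 67.6 km
B 37.3505°N, 34.1847°E: 107.6 km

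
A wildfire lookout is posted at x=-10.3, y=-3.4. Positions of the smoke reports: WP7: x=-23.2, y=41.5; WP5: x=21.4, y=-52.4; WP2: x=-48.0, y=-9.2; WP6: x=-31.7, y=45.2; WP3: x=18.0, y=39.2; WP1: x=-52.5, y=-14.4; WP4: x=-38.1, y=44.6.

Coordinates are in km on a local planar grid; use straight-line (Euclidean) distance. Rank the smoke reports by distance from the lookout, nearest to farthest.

Computing each straight-line distance from x=-10.3, y=-3.4:
WP2 x=-48.0, y=-9.2: 38.1 km
WP1 x=-52.5, y=-14.4: 43.6 km
WP7 x=-23.2, y=41.5: 46.7 km
WP3 x=18.0, y=39.2: 51.1 km
WP6 x=-31.7, y=45.2: 53.1 km
WP4 x=-38.1, y=44.6: 55.5 km
WP5 x=21.4, y=-52.4: 58.4 km

WP2, WP1, WP7, WP3, WP6, WP4, WP5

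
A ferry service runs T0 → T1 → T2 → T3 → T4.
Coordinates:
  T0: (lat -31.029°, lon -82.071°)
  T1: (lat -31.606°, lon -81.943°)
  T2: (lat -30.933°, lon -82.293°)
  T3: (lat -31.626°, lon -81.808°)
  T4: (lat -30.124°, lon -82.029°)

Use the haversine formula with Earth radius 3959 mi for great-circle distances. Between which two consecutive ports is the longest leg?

Leg distances:
T0→T1: 40.6 mi
T1→T2: 50.9 mi
T2→T3: 55.8 mi
T3→T4: 104.6 mi
The longest leg is T3–T4 at 104.6 mi.

T3–T4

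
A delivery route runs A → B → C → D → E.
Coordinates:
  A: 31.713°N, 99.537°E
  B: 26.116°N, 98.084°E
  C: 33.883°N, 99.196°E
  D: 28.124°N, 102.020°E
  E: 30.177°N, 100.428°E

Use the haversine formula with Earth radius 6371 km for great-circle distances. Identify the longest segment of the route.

B–C

Leg distances:
A→B: 638.2 km
B→C: 870.2 km
C→D: 694.5 km
D→E: 275.7 km
The longest leg is B–C at 870.2 km.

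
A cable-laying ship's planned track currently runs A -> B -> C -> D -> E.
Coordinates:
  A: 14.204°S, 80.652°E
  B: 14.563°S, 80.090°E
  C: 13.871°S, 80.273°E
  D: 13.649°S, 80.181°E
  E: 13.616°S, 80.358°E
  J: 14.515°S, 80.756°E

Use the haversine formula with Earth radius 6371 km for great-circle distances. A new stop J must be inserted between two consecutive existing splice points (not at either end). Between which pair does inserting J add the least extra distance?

between A and B

Added distance for inserting J between each consecutive pair:
A–B: 35.7 km
B–C: 81.0 km
C–D: 176.5 km
D–E: 203.9 km
Smallest added distance is 35.7 km, inserting between A and B.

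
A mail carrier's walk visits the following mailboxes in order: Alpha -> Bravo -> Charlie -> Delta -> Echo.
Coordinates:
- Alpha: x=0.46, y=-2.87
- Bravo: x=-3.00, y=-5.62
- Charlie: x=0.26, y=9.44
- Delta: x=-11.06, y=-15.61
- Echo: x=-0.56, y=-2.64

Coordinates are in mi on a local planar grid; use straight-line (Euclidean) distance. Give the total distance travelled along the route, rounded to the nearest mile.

64 mi

Leg distances:
Alpha→Bravo: 4.4 mi  (cumulative 4.4 mi)
Bravo→Charlie: 15.4 mi  (cumulative 19.8 mi)
Charlie→Delta: 27.5 mi  (cumulative 47.3 mi)
Delta→Echo: 16.7 mi  (cumulative 64.0 mi)
Total route length ≈ 64 mi.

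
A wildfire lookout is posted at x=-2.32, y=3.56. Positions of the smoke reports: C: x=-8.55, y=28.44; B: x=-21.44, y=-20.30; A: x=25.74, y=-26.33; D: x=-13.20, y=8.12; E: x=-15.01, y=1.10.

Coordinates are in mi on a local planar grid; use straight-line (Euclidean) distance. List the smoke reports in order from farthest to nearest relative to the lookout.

Computing each straight-line distance from x=-2.32, y=3.56:
A x=25.74, y=-26.33: 41.0 mi
B x=-21.44, y=-20.30: 30.6 mi
C x=-8.55, y=28.44: 25.6 mi
E x=-15.01, y=1.10: 12.9 mi
D x=-13.20, y=8.12: 11.8 mi

A, B, C, E, D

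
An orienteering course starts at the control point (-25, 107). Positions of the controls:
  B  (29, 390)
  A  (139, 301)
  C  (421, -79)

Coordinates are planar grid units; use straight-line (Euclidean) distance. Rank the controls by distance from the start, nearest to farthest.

A, B, C

Distances from the start:
A (139, 301): 254.0
B (29, 390): 288.1
C (421, -79): 483.2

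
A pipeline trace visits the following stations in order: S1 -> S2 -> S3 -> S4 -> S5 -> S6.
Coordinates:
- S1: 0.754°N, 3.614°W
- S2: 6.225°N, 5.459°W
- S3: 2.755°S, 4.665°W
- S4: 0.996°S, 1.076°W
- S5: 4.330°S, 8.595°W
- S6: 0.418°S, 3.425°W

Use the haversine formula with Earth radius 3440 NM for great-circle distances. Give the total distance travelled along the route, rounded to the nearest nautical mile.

2010 NM

Leg distances:
S1→S2: 346.6 NM  (cumulative 346.6 NM)
S2→S3: 541.3 NM  (cumulative 887.8 NM)
S3→S4: 239.9 NM  (cumulative 1127.7 NM)
S4→S5: 493.3 NM  (cumulative 1621.0 NM)
S5→S6: 389.0 NM  (cumulative 2010.0 NM)
Total route length ≈ 2010 NM.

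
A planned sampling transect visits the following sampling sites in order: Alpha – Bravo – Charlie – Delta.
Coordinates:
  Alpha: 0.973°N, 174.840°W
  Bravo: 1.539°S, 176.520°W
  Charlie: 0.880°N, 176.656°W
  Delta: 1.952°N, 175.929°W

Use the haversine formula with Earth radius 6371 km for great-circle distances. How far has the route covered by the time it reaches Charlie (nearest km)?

605 km

Leg distances:
Alpha→Bravo: 336.0 km  (cumulative 336.0 km)
Bravo→Charlie: 269.4 km  (cumulative 605.4 km)
Cumulative distance at Charlie ≈ 605 km.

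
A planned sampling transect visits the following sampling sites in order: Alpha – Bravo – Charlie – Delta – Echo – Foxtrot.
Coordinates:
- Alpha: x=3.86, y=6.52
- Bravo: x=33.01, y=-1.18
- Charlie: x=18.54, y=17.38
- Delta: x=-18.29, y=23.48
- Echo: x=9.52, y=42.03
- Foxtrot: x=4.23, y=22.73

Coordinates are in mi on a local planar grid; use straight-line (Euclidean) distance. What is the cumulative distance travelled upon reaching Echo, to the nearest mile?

124 mi

Leg distances:
Alpha→Bravo: 30.1 mi  (cumulative 30.1 mi)
Bravo→Charlie: 23.5 mi  (cumulative 53.7 mi)
Charlie→Delta: 37.3 mi  (cumulative 91.0 mi)
Delta→Echo: 33.4 mi  (cumulative 124.4 mi)
Cumulative distance at Echo ≈ 124 mi.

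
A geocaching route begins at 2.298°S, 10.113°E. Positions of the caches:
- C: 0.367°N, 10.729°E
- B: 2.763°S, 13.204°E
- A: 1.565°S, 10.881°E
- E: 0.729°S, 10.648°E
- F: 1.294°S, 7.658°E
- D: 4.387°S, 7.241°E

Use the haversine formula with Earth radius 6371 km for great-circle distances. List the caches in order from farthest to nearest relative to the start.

Computing each great-circle distance from 2.298°S, 10.113°E:
D 4.387°S, 7.241°E: 394.4 km
B 2.763°S, 13.204°E: 347.2 km
C 0.367°N, 10.729°E: 304.1 km
F 1.294°S, 7.658°E: 294.8 km
E 0.729°S, 10.648°E: 184.3 km
A 1.565°S, 10.881°E: 118.0 km

D, B, C, F, E, A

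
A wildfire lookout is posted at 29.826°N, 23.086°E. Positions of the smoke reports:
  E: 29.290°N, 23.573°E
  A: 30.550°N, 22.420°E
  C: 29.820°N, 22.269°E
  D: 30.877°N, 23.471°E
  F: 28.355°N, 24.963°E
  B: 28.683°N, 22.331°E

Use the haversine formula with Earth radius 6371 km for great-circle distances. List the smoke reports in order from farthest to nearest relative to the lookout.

Distance from the lookout at 29.826°N, 23.086°E to each:
F 28.355°N, 24.963°E: 245.0 km
B 28.683°N, 22.331°E: 146.7 km
D 30.877°N, 23.471°E: 122.6 km
A 30.550°N, 22.420°E: 102.9 km
C 29.820°N, 22.269°E: 78.8 km
E 29.290°N, 23.573°E: 76.0 km

F, B, D, A, C, E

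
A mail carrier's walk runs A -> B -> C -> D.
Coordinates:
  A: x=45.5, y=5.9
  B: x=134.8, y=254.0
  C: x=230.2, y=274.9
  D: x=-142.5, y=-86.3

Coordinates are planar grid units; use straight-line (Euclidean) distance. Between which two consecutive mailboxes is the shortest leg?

B–C

Leg distances:
A→B: 263.7
B→C: 97.7
C→D: 519.0
The shortest leg is B–C at 97.7.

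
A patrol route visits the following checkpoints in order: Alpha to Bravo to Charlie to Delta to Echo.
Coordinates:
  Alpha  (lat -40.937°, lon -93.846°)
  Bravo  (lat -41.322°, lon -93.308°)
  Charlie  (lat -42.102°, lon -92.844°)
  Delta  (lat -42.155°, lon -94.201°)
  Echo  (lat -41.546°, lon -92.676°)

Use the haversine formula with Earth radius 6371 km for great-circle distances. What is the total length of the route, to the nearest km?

Leg distances:
Alpha→Bravo: 62.2 km  (cumulative 62.2 km)
Bravo→Charlie: 94.9 km  (cumulative 157.1 km)
Charlie→Delta: 112.1 km  (cumulative 269.1 km)
Delta→Echo: 143.3 km  (cumulative 412.4 km)
Total route length ≈ 412 km.

412 km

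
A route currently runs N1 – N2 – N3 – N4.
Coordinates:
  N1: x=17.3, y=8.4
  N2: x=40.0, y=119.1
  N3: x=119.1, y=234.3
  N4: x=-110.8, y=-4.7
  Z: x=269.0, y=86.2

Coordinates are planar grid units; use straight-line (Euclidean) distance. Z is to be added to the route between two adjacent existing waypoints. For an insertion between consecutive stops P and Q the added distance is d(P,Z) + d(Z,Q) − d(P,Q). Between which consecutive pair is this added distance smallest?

between N3 and N4

Added distance for inserting Z between each consecutive pair:
N1–N2: 381.8
N2–N3: 302.3
N3–N4: 269.6
Smallest added distance is 269.6, inserting between N3 and N4.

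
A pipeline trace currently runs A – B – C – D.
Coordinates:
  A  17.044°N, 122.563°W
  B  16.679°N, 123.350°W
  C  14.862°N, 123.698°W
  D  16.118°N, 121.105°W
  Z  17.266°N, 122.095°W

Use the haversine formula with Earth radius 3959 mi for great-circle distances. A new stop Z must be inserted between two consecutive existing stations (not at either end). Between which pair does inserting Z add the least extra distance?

Added distance for inserting Z between each consecutive pair:
A–B: 69.0 mi
B–C: 161.9 mi
C–D: 106.9 mi
Smallest added distance is 69.0 mi, inserting between A and B.

between A and B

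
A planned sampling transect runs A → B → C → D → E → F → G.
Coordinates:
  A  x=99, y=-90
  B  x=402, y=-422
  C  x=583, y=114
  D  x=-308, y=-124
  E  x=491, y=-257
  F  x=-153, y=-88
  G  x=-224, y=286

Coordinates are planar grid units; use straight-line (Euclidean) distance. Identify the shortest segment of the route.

Leg distances:
A→B: 449.5
B→C: 565.7
C→D: 922.2
D→E: 810.0
E→F: 665.8
F→G: 380.7
The shortest leg is F–G at 380.7.

F–G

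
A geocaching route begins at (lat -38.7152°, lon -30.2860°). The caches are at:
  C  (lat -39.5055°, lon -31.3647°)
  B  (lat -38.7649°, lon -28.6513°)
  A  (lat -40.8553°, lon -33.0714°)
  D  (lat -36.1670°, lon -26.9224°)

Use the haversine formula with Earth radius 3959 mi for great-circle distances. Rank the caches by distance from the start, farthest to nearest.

D, A, B, C

Distance from the start at (lat -38.7152°, lon -30.2860°) to each:
D (lat -36.1670°, lon -26.9224°): 255.0 mi
A (lat -40.8553°, lon -33.0714°): 209.1 mi
B (lat -38.7649°, lon -28.6513°): 88.2 mi
C (lat -39.5055°, lon -31.3647°): 79.5 mi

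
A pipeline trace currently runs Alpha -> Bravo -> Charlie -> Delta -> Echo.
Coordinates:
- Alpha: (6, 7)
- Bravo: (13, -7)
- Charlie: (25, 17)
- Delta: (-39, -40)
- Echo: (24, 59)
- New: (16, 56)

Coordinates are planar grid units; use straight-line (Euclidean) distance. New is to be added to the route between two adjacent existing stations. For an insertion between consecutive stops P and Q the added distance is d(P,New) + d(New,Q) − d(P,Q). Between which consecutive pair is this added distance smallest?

between Delta and Echo

Added distance for inserting New between each consecutive pair:
Alpha–Bravo: 97.4
Bravo–Charlie: 76.3
Charlie–Delta: 65.0
Delta–Echo: 1.8
Smallest added distance is 1.8, inserting between Delta and Echo.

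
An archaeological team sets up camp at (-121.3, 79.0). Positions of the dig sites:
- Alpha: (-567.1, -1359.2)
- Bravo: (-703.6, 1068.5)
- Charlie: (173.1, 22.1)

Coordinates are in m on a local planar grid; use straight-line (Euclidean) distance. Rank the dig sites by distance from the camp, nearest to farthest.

Distance from the camp at (-121.3, 79.0) to each:
Charlie (173.1, 22.1): 299.8 m
Bravo (-703.6, 1068.5): 1148.1 m
Alpha (-567.1, -1359.2): 1505.7 m

Charlie, Bravo, Alpha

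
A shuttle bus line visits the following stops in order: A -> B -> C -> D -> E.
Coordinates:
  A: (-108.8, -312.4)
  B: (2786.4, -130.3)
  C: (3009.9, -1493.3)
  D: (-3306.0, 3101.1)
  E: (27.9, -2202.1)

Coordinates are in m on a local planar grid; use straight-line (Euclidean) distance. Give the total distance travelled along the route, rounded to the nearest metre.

Leg distances:
A→B: 2900.9 m  (cumulative 2900.9 m)
B→C: 1381.2 m  (cumulative 4282.1 m)
C→D: 7810.2 m  (cumulative 12092.3 m)
D→E: 6264.1 m  (cumulative 18356.4 m)
Total route length ≈ 18356 m.

18356 m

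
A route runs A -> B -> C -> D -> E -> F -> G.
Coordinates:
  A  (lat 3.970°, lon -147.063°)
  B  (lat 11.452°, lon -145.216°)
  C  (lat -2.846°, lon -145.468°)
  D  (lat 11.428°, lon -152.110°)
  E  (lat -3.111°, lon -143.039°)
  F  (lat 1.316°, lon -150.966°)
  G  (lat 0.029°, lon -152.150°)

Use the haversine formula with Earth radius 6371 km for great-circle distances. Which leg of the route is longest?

Leg distances:
A→B: 856.5 km
B→C: 1590.1 km
C→D: 1748.9 km
D→E: 1902.7 km
E→F: 1009.3 km
F→G: 194.4 km
The longest leg is D–E at 1902.7 km.

D–E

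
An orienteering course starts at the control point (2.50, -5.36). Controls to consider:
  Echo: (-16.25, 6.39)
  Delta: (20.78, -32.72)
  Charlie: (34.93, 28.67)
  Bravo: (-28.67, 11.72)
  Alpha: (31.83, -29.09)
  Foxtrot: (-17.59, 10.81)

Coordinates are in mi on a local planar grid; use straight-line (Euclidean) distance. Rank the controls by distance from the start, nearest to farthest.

Distances from the start:
Echo (-16.25, 6.39): 22.1 mi
Foxtrot (-17.59, 10.81): 25.8 mi
Delta (20.78, -32.72): 32.9 mi
Bravo (-28.67, 11.72): 35.5 mi
Alpha (31.83, -29.09): 37.7 mi
Charlie (34.93, 28.67): 47.0 mi

Echo, Foxtrot, Delta, Bravo, Alpha, Charlie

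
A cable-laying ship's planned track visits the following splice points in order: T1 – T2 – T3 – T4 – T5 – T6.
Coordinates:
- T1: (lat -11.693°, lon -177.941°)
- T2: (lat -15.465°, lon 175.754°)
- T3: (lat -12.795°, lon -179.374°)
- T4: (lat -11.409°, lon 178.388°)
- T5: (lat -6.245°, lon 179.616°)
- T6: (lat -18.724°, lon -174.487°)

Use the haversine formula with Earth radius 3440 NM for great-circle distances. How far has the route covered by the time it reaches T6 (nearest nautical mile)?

Leg distances:
T1→T2: 432.0 NM  (cumulative 432.0 NM)
T2→T3: 325.8 NM  (cumulative 757.8 NM)
T3→T4: 155.5 NM  (cumulative 913.3 NM)
T4→T5: 318.5 NM  (cumulative 1231.8 NM)
T5→T6: 824.8 NM  (cumulative 2056.6 NM)
Cumulative distance at T6 ≈ 2057 NM.

2057 NM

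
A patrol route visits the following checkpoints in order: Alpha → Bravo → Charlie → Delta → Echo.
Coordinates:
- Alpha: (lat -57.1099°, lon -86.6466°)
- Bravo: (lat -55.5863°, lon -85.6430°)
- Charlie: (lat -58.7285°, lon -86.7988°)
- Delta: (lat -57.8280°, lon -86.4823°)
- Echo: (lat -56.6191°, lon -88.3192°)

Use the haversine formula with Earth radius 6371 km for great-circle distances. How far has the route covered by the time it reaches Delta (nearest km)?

Leg distances:
Alpha→Bravo: 180.3 km  (cumulative 180.3 km)
Bravo→Charlie: 356.3 km  (cumulative 536.6 km)
Charlie→Delta: 101.8 km  (cumulative 638.4 km)
Cumulative distance at Delta ≈ 638 km.

638 km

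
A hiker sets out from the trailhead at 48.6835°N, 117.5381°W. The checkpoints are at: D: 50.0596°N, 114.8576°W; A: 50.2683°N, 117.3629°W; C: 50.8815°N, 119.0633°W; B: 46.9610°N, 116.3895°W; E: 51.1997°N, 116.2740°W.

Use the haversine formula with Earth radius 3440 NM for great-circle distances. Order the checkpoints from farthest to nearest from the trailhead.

Distance from the trailhead at 48.6835°N, 117.5381°W to each:
E 51.1997°N, 116.2740°W: 158.8 NM
C 50.8815°N, 119.0633°W: 144.6 NM
D 50.0596°N, 114.8576°W: 133.4 NM
B 46.9610°N, 116.3895°W: 113.3 NM
A 50.2683°N, 117.3629°W: 95.4 NM

E, C, D, B, A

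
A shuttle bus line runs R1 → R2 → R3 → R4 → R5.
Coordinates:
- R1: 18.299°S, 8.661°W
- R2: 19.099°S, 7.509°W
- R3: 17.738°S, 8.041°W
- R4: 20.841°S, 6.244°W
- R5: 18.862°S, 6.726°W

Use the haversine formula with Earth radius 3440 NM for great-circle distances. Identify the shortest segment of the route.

Leg distances:
R1→R2: 81.2 NM
R2→R3: 87.2 NM
R3→R4: 212.3 NM
R4→R5: 121.9 NM
The shortest leg is R1–R2 at 81.2 NM.

R1–R2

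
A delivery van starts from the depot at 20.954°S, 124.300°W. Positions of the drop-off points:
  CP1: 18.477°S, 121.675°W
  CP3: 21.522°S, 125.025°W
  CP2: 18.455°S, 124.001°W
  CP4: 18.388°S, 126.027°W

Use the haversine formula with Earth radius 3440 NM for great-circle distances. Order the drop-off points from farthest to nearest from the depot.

CP1, CP4, CP2, CP3

Distances from the depot:
CP1 18.477°S, 121.675°W: 210.1 NM
CP4 18.388°S, 126.027°W: 182.4 NM
CP2 18.455°S, 124.001°W: 151.0 NM
CP3 21.522°S, 125.025°W: 53.0 NM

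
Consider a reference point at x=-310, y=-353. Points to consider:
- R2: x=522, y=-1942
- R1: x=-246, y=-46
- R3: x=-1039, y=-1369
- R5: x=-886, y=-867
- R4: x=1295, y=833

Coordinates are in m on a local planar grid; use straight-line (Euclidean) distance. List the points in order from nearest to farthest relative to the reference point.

R1, R5, R3, R2, R4

Computing each straight-line distance from x=-310, y=-353:
R1 x=-246, y=-46: 313.6 m
R5 x=-886, y=-867: 772.0 m
R3 x=-1039, y=-1369: 1250.5 m
R2 x=522, y=-1942: 1793.6 m
R4 x=1295, y=833: 1995.7 m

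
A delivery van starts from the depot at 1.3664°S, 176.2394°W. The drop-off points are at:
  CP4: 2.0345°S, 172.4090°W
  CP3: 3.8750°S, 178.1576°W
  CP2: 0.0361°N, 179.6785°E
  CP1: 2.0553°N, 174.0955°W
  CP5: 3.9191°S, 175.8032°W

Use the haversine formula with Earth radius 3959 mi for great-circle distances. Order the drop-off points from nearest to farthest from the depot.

Distance from the depot at 1.3664°S, 176.2394°W to each:
CP5 3.9191°S, 175.8032°W: 178.9 mi
CP3 3.8750°S, 178.1576°W: 218.1 mi
CP4 2.0345°S, 172.4090°W: 268.6 mi
CP1 2.0553°N, 174.0955°W: 279.0 mi
CP2 0.0361°N, 179.6785°E: 298.2 mi

CP5, CP3, CP4, CP1, CP2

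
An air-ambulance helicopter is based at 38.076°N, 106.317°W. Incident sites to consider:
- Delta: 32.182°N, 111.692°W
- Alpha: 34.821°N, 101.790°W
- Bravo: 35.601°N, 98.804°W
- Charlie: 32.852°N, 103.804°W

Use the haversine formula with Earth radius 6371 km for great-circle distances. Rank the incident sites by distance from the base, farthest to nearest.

Delta, Bravo, Charlie, Alpha

Distances from the base:
Delta 32.182°N, 111.692°W: 817.2 km
Bravo 35.601°N, 98.804°W: 722.7 km
Charlie 32.852°N, 103.804°W: 623.8 km
Alpha 34.821°N, 101.790°W: 543.0 km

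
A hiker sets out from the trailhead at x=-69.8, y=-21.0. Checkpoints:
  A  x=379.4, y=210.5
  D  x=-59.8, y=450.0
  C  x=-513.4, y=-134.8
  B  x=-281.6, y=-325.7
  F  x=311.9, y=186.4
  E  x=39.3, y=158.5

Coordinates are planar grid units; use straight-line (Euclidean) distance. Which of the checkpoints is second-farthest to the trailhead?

D

Distance to each, sorted:
A: 505.3
D: 471.1
C: 458.0
F: 434.4
B: 371.1
E: 210.1
The second-farthest is D at 471.1.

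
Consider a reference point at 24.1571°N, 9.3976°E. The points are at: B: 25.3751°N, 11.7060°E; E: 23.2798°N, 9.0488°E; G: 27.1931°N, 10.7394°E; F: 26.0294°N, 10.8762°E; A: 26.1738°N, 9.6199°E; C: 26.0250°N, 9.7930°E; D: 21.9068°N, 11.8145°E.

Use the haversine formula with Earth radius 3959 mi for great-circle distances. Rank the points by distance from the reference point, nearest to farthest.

E, C, A, F, B, D, G

Computing each great-circle distance from 24.1571°N, 9.3976°E:
E 23.2798°N, 9.0488°E: 64.5 mi
C 26.0250°N, 9.7930°E: 131.4 mi
A 26.1738°N, 9.6199°E: 140.0 mi
F 26.0294°N, 10.8762°E: 159.0 mi
B 25.3751°N, 11.7060°E: 167.5 mi
D 21.9068°N, 11.8145°E: 218.6 mi
G 27.1931°N, 10.7394°E: 225.8 mi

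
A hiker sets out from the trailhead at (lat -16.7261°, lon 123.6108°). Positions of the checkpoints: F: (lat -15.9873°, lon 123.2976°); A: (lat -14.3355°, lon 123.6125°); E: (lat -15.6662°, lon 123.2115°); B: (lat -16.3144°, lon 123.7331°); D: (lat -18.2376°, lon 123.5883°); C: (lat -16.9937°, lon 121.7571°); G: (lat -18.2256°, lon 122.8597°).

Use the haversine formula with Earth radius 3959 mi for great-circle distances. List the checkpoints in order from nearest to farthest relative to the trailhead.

Distance from the trailhead at (lat -16.7261°, lon 123.6108°) to each:
B (lat -16.3144°, lon 123.7331°): 29.6 mi
F (lat -15.9873°, lon 123.2976°): 55.1 mi
E (lat -15.6662°, lon 123.2115°): 77.9 mi
D (lat -18.2376°, lon 123.5883°): 104.5 mi
G (lat -18.2256°, lon 122.8597°): 114.8 mi
C (lat -16.9937°, lon 121.7571°): 124.0 mi
A (lat -14.3355°, lon 123.6125°): 165.2 mi

B, F, E, D, G, C, A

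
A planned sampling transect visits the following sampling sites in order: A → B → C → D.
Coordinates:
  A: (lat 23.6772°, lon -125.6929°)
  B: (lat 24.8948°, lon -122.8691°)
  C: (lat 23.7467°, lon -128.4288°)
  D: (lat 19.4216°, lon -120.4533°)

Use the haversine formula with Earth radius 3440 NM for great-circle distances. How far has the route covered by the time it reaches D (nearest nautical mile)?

Leg distances:
A→B: 170.9 NM  (cumulative 170.9 NM)
B→C: 311.9 NM  (cumulative 482.8 NM)
C→D: 515.3 NM  (cumulative 998.1 NM)
Cumulative distance at D ≈ 998 NM.

998 NM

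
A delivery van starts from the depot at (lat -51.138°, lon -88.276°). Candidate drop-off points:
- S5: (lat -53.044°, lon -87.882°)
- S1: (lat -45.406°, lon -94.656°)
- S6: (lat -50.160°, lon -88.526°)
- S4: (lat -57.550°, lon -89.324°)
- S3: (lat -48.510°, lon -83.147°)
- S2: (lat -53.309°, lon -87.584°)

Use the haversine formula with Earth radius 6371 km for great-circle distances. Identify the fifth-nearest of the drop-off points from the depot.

Distances from the depot ((lat -51.138°, lon -88.276°)):
S6: 110.2 km
S5: 213.6 km
S2: 246.0 km
S3: 469.7 km
S4: 716.2 km
S1: 792.6 km
The fifth-nearest is S4 at 716.2 km.

S4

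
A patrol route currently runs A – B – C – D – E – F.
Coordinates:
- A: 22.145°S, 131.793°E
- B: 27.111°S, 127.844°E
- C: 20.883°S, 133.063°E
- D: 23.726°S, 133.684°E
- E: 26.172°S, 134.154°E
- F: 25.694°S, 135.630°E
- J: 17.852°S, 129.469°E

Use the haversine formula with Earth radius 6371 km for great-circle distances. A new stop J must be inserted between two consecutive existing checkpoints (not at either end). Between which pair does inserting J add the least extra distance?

between B and C

Added distance for inserting J between each consecutive pair:
A–B: 897.3 km
B–C: 676.7 km
C–D: 969.5 km
D–E: 1553.6 km
E–F: 1965.4 km
Smallest added distance is 676.7 km, inserting between B and C.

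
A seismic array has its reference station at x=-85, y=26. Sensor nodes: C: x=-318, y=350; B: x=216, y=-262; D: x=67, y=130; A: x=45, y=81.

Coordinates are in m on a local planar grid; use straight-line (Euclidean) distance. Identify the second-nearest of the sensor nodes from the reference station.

D

Distances from the reference station (x=-85, y=26):
A: 141.2 m
D: 184.2 m
C: 399.1 m
B: 416.6 m
The second-nearest is D at 184.2 m.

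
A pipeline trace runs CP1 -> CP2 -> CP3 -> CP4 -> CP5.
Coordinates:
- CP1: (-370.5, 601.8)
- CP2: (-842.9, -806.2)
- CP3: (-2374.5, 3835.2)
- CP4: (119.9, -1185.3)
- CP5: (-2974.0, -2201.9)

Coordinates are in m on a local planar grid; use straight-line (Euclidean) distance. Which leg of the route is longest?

Leg distances:
CP1→CP2: 1485.1 m
CP2→CP3: 4887.6 m
CP3→CP4: 5606.0 m
CP4→CP5: 3256.6 m
The longest leg is CP3–CP4 at 5606.0 m.

CP3–CP4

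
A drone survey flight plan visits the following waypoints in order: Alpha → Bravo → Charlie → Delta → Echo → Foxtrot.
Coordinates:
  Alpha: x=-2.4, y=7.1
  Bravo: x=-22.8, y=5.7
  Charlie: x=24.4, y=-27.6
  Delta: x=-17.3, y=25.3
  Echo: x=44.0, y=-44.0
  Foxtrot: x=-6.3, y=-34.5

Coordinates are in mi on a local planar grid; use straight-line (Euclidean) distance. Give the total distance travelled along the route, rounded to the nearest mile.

Leg distances:
Alpha→Bravo: 20.4 mi  (cumulative 20.4 mi)
Bravo→Charlie: 57.8 mi  (cumulative 78.2 mi)
Charlie→Delta: 67.4 mi  (cumulative 145.6 mi)
Delta→Echo: 92.5 mi  (cumulative 238.1 mi)
Echo→Foxtrot: 51.2 mi  (cumulative 289.3 mi)
Total route length ≈ 289 mi.

289 mi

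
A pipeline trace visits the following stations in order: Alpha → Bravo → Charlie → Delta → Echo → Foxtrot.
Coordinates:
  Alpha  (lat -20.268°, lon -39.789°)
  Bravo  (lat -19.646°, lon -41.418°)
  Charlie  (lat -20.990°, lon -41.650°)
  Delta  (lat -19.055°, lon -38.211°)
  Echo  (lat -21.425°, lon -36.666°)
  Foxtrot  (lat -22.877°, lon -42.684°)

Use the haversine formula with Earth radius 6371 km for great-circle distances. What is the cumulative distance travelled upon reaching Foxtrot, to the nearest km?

1703 km

Leg distances:
Alpha→Bravo: 183.8 km  (cumulative 183.8 km)
Bravo→Charlie: 151.4 km  (cumulative 335.2 km)
Charlie→Delta: 418.8 km  (cumulative 753.9 km)
Delta→Echo: 308.9 km  (cumulative 1062.8 km)
Echo→Foxtrot: 640.4 km  (cumulative 1703.2 km)
Cumulative distance at Foxtrot ≈ 1703 km.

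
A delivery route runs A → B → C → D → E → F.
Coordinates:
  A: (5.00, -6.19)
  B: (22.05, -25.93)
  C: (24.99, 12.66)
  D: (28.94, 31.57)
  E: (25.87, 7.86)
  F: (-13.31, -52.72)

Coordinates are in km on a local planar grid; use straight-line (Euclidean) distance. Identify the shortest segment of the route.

C–D

Leg distances:
A→B: 26.1 km
B→C: 38.7 km
C→D: 19.3 km
D→E: 23.9 km
E→F: 72.1 km
The shortest leg is C–D at 19.3 km.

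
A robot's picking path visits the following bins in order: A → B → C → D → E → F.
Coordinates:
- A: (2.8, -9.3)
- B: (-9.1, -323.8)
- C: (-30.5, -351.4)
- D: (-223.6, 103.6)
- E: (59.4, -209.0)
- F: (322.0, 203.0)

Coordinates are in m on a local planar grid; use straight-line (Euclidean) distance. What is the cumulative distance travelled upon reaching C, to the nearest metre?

350 m

Leg distances:
A→B: 314.7 m  (cumulative 314.7 m)
B→C: 34.9 m  (cumulative 349.6 m)
Cumulative distance at C ≈ 350 m.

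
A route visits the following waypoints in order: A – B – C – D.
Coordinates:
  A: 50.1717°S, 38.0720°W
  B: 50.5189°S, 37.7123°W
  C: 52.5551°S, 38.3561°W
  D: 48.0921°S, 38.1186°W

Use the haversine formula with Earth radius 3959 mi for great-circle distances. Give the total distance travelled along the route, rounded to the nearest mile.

Leg distances:
A→B: 28.8 mi  (cumulative 28.8 mi)
B→C: 143.4 mi  (cumulative 172.1 mi)
C→D: 308.6 mi  (cumulative 480.7 mi)
Total route length ≈ 481 mi.

481 mi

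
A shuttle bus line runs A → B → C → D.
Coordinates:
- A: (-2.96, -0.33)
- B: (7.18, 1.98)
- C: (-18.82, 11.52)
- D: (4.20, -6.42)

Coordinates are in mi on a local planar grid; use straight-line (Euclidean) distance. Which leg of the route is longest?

Leg distances:
A→B: 10.4 mi
B→C: 27.7 mi
C→D: 29.2 mi
The longest leg is C–D at 29.2 mi.

C–D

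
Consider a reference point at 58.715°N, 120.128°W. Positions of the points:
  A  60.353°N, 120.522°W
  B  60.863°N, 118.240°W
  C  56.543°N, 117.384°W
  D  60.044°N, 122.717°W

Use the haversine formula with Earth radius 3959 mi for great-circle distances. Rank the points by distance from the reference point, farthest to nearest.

Computing each great-circle distance from 58.715°N, 120.128°W:
C 56.543°N, 117.384°W: 181.2 mi
B 60.863°N, 118.240°W: 162.3 mi
D 60.044°N, 122.717°W: 129.3 mi
A 60.353°N, 120.522°W: 114.0 mi

C, B, D, A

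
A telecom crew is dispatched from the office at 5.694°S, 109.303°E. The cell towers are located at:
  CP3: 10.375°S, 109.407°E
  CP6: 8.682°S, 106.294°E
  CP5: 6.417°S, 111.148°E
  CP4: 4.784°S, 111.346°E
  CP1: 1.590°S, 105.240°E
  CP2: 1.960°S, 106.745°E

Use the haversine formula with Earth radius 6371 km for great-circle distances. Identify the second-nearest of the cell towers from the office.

Distances from the office (5.694°S, 109.303°E):
CP5: 219.3 km
CP4: 247.8 km
CP6: 469.6 km
CP2: 502.9 km
CP3: 520.6 km
CP1: 641.4 km
The second-nearest is CP4 at 247.8 km.

CP4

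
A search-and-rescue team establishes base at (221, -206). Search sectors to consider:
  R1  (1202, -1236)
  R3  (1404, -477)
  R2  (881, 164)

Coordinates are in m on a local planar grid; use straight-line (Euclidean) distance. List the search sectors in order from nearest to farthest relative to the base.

Computing each straight-line distance from (221, -206):
R2 (881, 164): 756.6 m
R3 (1404, -477): 1213.6 m
R1 (1202, -1236): 1422.4 m

R2, R3, R1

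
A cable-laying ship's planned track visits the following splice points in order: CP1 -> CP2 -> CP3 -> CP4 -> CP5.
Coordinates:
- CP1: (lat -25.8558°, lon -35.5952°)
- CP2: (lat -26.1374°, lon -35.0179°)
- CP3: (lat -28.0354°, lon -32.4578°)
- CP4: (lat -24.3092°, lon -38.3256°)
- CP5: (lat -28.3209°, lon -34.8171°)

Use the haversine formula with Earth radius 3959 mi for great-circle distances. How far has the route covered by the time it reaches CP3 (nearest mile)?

Leg distances:
CP1→CP2: 40.8 mi  (cumulative 40.8 mi)
CP2→CP3: 204.9 mi  (cumulative 245.7 mi)
Cumulative distance at CP3 ≈ 246 mi.

246 mi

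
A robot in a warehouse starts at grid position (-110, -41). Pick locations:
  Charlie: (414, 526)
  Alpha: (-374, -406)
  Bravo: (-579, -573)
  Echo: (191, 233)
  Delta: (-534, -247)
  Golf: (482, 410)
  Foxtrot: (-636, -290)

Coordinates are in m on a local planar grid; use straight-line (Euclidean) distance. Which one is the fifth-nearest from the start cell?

Bravo

Distances from the start cell ((-110, -41)):
Echo: 407.0 m
Alpha: 450.5 m
Delta: 471.4 m
Foxtrot: 582.0 m
Bravo: 709.2 m
Golf: 744.2 m
Charlie: 772.1 m
The fifth-nearest is Bravo at 709.2 m.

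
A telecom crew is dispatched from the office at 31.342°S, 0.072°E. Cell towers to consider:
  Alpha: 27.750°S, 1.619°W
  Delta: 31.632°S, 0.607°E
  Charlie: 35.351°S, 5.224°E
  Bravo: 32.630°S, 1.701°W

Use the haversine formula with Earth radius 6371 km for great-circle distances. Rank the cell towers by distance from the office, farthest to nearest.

Charlie, Alpha, Bravo, Delta

Distance from the office at 31.342°S, 0.072°E to each:
Charlie 35.351°S, 5.224°E: 653.8 km
Alpha 27.750°S, 1.619°W: 431.6 km
Bravo 32.630°S, 1.701°W: 220.2 km
Delta 31.632°S, 0.607°E: 60.1 km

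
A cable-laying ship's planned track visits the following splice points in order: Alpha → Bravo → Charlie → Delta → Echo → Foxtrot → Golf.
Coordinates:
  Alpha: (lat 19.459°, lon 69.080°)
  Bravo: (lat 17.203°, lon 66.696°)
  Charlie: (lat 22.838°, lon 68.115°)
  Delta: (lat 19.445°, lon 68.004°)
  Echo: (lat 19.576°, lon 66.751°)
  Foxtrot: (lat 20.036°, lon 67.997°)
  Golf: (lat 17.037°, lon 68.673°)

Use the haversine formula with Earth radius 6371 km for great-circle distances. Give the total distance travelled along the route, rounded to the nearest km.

Leg distances:
Alpha→Bravo: 355.3 km  (cumulative 355.3 km)
Bravo→Charlie: 643.9 km  (cumulative 999.2 km)
Charlie→Delta: 377.5 km  (cumulative 1376.6 km)
Delta→Echo: 132.1 km  (cumulative 1508.8 km)
Echo→Foxtrot: 140.0 km  (cumulative 1648.8 km)
Foxtrot→Golf: 341.0 km  (cumulative 1989.8 km)
Total route length ≈ 1990 km.

1990 km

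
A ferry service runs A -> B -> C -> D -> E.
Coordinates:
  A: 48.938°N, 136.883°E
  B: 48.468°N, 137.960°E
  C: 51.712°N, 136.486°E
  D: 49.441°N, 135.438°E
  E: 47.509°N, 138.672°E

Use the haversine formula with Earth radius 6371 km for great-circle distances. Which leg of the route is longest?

B–C

Leg distances:
A→B: 94.7 km
B→C: 375.7 km
C→D: 263.1 km
D→E: 320.9 km
The longest leg is B–C at 375.7 km.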